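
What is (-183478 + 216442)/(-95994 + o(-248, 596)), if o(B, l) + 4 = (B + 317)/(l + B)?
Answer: -1274608/3711915 ≈ -0.34338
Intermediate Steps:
o(B, l) = -4 + (317 + B)/(B + l) (o(B, l) = -4 + (B + 317)/(l + B) = -4 + (317 + B)/(B + l))
(-183478 + 216442)/(-95994 + o(-248, 596)) = (-183478 + 216442)/(-95994 + (317 - 4*596 - 3*(-248))/(-248 + 596)) = 32964/(-95994 + (317 - 2384 + 744)/348) = 32964/(-95994 + (1/348)*(-1323)) = 32964/(-95994 - 441/116) = 32964/(-11135745/116) = 32964*(-116/11135745) = -1274608/3711915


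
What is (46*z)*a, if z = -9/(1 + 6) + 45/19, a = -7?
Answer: -6624/19 ≈ -348.63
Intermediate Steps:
z = 144/133 (z = -9/(7*1) + 45*(1/19) = -9/7 + 45/19 = 144/133 ≈ 1.0827)
(46*z)*a = (46*(144/133))*(-7) = (6624/133)*(-7) = -6624/19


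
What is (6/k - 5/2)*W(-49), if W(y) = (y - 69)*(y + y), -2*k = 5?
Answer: -283318/5 ≈ -56664.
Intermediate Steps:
k = -5/2 (k = -½*5 = -5/2 ≈ -2.5000)
W(y) = 2*y*(-69 + y) (W(y) = (-69 + y)*(2*y) = 2*y*(-69 + y))
(6/k - 5/2)*W(-49) = (6/(-5/2) - 5/2)*(2*(-49)*(-69 - 49)) = (6*(-⅖) - 5*½)*(2*(-49)*(-118)) = (-12/5 - 5/2)*11564 = -49/10*11564 = -283318/5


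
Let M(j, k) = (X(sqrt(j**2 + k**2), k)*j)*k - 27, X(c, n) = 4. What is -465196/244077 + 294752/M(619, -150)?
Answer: -27192059844/10072976431 ≈ -2.6995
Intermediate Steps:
M(j, k) = -27 + 4*j*k (M(j, k) = (4*j)*k - 27 = 4*j*k - 27 = -27 + 4*j*k)
-465196/244077 + 294752/M(619, -150) = -465196/244077 + 294752/(-27 + 4*619*(-150)) = -465196*1/244077 + 294752/(-27 - 371400) = -465196/244077 + 294752/(-371427) = -465196/244077 + 294752*(-1/371427) = -465196/244077 - 294752/371427 = -27192059844/10072976431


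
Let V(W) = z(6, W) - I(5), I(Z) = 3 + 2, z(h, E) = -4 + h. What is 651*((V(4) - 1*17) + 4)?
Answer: -10416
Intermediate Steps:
I(Z) = 5
V(W) = -3 (V(W) = (-4 + 6) - 1*5 = 2 - 5 = -3)
651*((V(4) - 1*17) + 4) = 651*((-3 - 1*17) + 4) = 651*((-3 - 17) + 4) = 651*(-20 + 4) = 651*(-16) = -10416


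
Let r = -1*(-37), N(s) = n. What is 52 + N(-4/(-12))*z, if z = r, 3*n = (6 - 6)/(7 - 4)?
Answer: 52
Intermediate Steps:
n = 0 (n = ((6 - 6)/(7 - 4))/3 = (0/3)/3 = (0*(⅓))/3 = (⅓)*0 = 0)
N(s) = 0
r = 37
z = 37
52 + N(-4/(-12))*z = 52 + 0*37 = 52 + 0 = 52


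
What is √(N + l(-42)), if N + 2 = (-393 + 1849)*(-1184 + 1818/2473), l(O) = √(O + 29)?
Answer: √(-10536395866690 + 6115729*I*√13)/2473 ≈ 0.0013735 + 1312.6*I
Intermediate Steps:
l(O) = √(29 + O)
N = -4260572530/2473 (N = -2 + (-393 + 1849)*(-1184 + 1818/2473) = -2 + 1456*(-1184 + 1818*(1/2473)) = -2 + 1456*(-1184 + 1818/2473) = -2 + 1456*(-2926214/2473) = -2 - 4260567584/2473 = -4260572530/2473 ≈ -1.7228e+6)
√(N + l(-42)) = √(-4260572530/2473 + √(29 - 42)) = √(-4260572530/2473 + √(-13)) = √(-4260572530/2473 + I*√13)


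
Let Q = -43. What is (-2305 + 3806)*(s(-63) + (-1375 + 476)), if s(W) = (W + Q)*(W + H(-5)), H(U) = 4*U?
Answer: 11856399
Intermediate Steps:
s(W) = (-43 + W)*(-20 + W) (s(W) = (W - 43)*(W + 4*(-5)) = (-43 + W)*(W - 20) = (-43 + W)*(-20 + W))
(-2305 + 3806)*(s(-63) + (-1375 + 476)) = (-2305 + 3806)*((860 + (-63)² - 63*(-63)) + (-1375 + 476)) = 1501*((860 + 3969 + 3969) - 899) = 1501*(8798 - 899) = 1501*7899 = 11856399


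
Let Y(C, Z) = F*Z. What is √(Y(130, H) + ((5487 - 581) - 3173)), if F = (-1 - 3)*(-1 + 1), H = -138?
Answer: √1733 ≈ 41.629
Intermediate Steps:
F = 0 (F = -4*0 = 0)
Y(C, Z) = 0 (Y(C, Z) = 0*Z = 0)
√(Y(130, H) + ((5487 - 581) - 3173)) = √(0 + ((5487 - 581) - 3173)) = √(0 + (4906 - 3173)) = √(0 + 1733) = √1733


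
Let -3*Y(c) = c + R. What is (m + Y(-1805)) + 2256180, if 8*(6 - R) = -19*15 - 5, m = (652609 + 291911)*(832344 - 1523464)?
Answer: -7833292867589/12 ≈ -6.5277e+11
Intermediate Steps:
m = -652776662400 (m = 944520*(-691120) = -652776662400)
R = 169/4 (R = 6 - (-19*15 - 5)/8 = 6 - (-285 - 5)/8 = 6 - 1/8*(-290) = 6 + 145/4 = 169/4 ≈ 42.250)
Y(c) = -169/12 - c/3 (Y(c) = -(c + 169/4)/3 = -(169/4 + c)/3 = -169/12 - c/3)
(m + Y(-1805)) + 2256180 = (-652776662400 + (-169/12 - 1/3*(-1805))) + 2256180 = (-652776662400 + (-169/12 + 1805/3)) + 2256180 = (-652776662400 + 7051/12) + 2256180 = -7833319941749/12 + 2256180 = -7833292867589/12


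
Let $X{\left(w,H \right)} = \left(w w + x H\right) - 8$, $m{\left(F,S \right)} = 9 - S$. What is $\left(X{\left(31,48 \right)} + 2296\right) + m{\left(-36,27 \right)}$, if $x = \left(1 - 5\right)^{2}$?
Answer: $3999$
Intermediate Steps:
$x = 16$ ($x = \left(-4\right)^{2} = 16$)
$X{\left(w,H \right)} = -8 + w^{2} + 16 H$ ($X{\left(w,H \right)} = \left(w w + 16 H\right) - 8 = \left(w^{2} + 16 H\right) - 8 = -8 + w^{2} + 16 H$)
$\left(X{\left(31,48 \right)} + 2296\right) + m{\left(-36,27 \right)} = \left(\left(-8 + 31^{2} + 16 \cdot 48\right) + 2296\right) + \left(9 - 27\right) = \left(\left(-8 + 961 + 768\right) + 2296\right) + \left(9 - 27\right) = \left(1721 + 2296\right) - 18 = 4017 - 18 = 3999$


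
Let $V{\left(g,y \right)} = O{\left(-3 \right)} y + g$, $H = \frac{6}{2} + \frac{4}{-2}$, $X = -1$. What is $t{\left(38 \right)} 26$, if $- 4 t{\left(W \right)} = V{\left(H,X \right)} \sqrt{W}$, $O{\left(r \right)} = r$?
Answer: $- 26 \sqrt{38} \approx -160.27$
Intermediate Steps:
$H = 1$ ($H = 6 \cdot \frac{1}{2} + 4 \left(- \frac{1}{2}\right) = 3 - 2 = 1$)
$V{\left(g,y \right)} = g - 3 y$ ($V{\left(g,y \right)} = - 3 y + g = g - 3 y$)
$t{\left(W \right)} = - \sqrt{W}$ ($t{\left(W \right)} = - \frac{\left(1 - -3\right) \sqrt{W}}{4} = - \frac{\left(1 + 3\right) \sqrt{W}}{4} = - \frac{4 \sqrt{W}}{4} = - \sqrt{W}$)
$t{\left(38 \right)} 26 = - \sqrt{38} \cdot 26 = - 26 \sqrt{38}$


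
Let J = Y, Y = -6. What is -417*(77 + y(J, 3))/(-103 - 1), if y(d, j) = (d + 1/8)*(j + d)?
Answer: 315669/832 ≈ 379.41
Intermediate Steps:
J = -6
y(d, j) = (⅛ + d)*(d + j) (y(d, j) = (d + ⅛)*(d + j) = (⅛ + d)*(d + j))
-417*(77 + y(J, 3))/(-103 - 1) = -417*(77 + ((-6)² + (⅛)*(-6) + (⅛)*3 - 6*3))/(-103 - 1) = -417*(77 + (36 - ¾ + 3/8 - 18))/(-104) = -417*(77 + 141/8)*(-1)/104 = -315669*(-1)/(8*104) = -417*(-757/832) = 315669/832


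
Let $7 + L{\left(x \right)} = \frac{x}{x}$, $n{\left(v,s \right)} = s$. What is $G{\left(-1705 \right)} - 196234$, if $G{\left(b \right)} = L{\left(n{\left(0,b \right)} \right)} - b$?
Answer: $-194535$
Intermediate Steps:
$L{\left(x \right)} = -6$ ($L{\left(x \right)} = -7 + \frac{x}{x} = -7 + 1 = -6$)
$G{\left(b \right)} = -6 - b$
$G{\left(-1705 \right)} - 196234 = \left(-6 - -1705\right) - 196234 = \left(-6 + 1705\right) - 196234 = 1699 - 196234 = -194535$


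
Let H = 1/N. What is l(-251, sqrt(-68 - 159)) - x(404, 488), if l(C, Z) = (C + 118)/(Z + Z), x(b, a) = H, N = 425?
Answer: -1/425 + 133*I*sqrt(227)/454 ≈ -0.0023529 + 4.4138*I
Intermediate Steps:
H = 1/425 ≈ 0.0023529
x(b, a) = 1/425
l(C, Z) = (118 + C)/(2*Z) (l(C, Z) = (118 + C)/((2*Z)) = (118 + C)*(1/(2*Z)) = (118 + C)/(2*Z))
l(-251, sqrt(-68 - 159)) - x(404, 488) = (118 - 251)/(2*(sqrt(-68 - 159))) - 1*1/425 = (1/2)*(-133)/sqrt(-227) - 1/425 = (1/2)*(-133)/(I*sqrt(227)) - 1/425 = (1/2)*(-I*sqrt(227)/227)*(-133) - 1/425 = 133*I*sqrt(227)/454 - 1/425 = -1/425 + 133*I*sqrt(227)/454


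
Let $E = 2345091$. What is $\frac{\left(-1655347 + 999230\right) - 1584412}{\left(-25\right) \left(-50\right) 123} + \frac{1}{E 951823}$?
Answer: $- \frac{1667036887003529549}{114395716983266250} \approx -14.573$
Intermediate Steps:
$\frac{\left(-1655347 + 999230\right) - 1584412}{\left(-25\right) \left(-50\right) 123} + \frac{1}{E 951823} = \frac{\left(-1655347 + 999230\right) - 1584412}{\left(-25\right) \left(-50\right) 123} + \frac{1}{2345091 \cdot 951823} = \frac{-656117 - 1584412}{1250 \cdot 123} + \frac{1}{2345091} \cdot \frac{1}{951823} = - \frac{2240529}{153750} + \frac{1}{2232111550893} = \left(-2240529\right) \frac{1}{153750} + \frac{1}{2232111550893} = - \frac{746843}{51250} + \frac{1}{2232111550893} = - \frac{1667036887003529549}{114395716983266250}$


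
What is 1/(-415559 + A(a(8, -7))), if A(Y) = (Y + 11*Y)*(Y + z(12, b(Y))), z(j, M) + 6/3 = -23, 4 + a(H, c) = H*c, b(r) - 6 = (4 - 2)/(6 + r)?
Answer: -1/354359 ≈ -2.8220e-6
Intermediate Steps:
b(r) = 6 + 2/(6 + r) (b(r) = 6 + (4 - 2)/(6 + r) = 6 + 2/(6 + r))
a(H, c) = -4 + H*c
z(j, M) = -25 (z(j, M) = -2 - 23 = -25)
A(Y) = 12*Y*(-25 + Y) (A(Y) = (Y + 11*Y)*(Y - 25) = (12*Y)*(-25 + Y) = 12*Y*(-25 + Y))
1/(-415559 + A(a(8, -7))) = 1/(-415559 + 12*(-4 + 8*(-7))*(-25 + (-4 + 8*(-7)))) = 1/(-415559 + 12*(-4 - 56)*(-25 + (-4 - 56))) = 1/(-415559 + 12*(-60)*(-25 - 60)) = 1/(-415559 + 12*(-60)*(-85)) = 1/(-415559 + 61200) = 1/(-354359) = -1/354359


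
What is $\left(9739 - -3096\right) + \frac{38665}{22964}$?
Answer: $\frac{294781605}{22964} \approx 12837.0$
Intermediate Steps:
$\left(9739 - -3096\right) + \frac{38665}{22964} = \left(9739 + 3096\right) + 38665 \cdot \frac{1}{22964} = 12835 + \frac{38665}{22964} = \frac{294781605}{22964}$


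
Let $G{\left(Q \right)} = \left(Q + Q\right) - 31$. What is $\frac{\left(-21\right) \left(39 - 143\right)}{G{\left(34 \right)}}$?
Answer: $\frac{2184}{37} \approx 59.027$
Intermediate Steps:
$G{\left(Q \right)} = -31 + 2 Q$ ($G{\left(Q \right)} = 2 Q - 31 = -31 + 2 Q$)
$\frac{\left(-21\right) \left(39 - 143\right)}{G{\left(34 \right)}} = \frac{\left(-21\right) \left(39 - 143\right)}{-31 + 2 \cdot 34} = \frac{\left(-21\right) \left(-104\right)}{-31 + 68} = \frac{2184}{37}$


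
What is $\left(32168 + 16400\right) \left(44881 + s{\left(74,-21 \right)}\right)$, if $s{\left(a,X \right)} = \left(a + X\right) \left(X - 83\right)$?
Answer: $1912073592$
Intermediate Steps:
$s{\left(a,X \right)} = \left(-83 + X\right) \left(X + a\right)$ ($s{\left(a,X \right)} = \left(X + a\right) \left(-83 + X\right) = \left(-83 + X\right) \left(X + a\right)$)
$\left(32168 + 16400\right) \left(44881 + s{\left(74,-21 \right)}\right) = \left(32168 + 16400\right) \left(44881 - \left(5953 - 441\right)\right) = 48568 \left(44881 + \left(441 + 1743 - 6142 - 1554\right)\right) = 48568 \left(44881 - 5512\right) = 48568 \cdot 39369 = 1912073592$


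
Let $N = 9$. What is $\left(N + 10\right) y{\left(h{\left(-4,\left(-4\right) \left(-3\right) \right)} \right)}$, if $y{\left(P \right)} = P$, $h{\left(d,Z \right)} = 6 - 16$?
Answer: $-190$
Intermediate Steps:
$h{\left(d,Z \right)} = -10$ ($h{\left(d,Z \right)} = 6 - 16 = -10$)
$\left(N + 10\right) y{\left(h{\left(-4,\left(-4\right) \left(-3\right) \right)} \right)} = \left(9 + 10\right) \left(-10\right) = 19 \left(-10\right) = -190$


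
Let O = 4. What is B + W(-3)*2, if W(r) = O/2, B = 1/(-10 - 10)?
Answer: 79/20 ≈ 3.9500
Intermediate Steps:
B = -1/20 (B = 1/(-20) = -1/20 ≈ -0.050000)
W(r) = 2 (W(r) = 4/2 = 4*(½) = 2)
B + W(-3)*2 = -1/20 + 2*2 = -1/20 + 4 = 79/20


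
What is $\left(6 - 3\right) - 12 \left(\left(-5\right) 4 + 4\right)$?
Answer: $195$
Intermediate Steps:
$\left(6 - 3\right) - 12 \left(\left(-5\right) 4 + 4\right) = \left(6 - 3\right) - 12 \left(-20 + 4\right) = 3 - -192 = 3 + 192 = 195$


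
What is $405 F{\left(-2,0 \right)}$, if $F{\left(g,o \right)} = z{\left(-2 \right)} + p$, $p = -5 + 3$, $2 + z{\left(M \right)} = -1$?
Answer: $-2025$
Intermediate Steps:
$z{\left(M \right)} = -3$ ($z{\left(M \right)} = -2 - 1 = -3$)
$p = -2$
$F{\left(g,o \right)} = -5$ ($F{\left(g,o \right)} = -3 - 2 = -5$)
$405 F{\left(-2,0 \right)} = 405 \left(-5\right) = -2025$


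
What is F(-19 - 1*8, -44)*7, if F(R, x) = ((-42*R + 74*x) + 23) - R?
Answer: -14504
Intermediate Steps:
F(R, x) = 23 - 43*R + 74*x (F(R, x) = (23 - 42*R + 74*x) - R = 23 - 43*R + 74*x)
F(-19 - 1*8, -44)*7 = (23 - 43*(-19 - 1*8) + 74*(-44))*7 = (23 - 43*(-19 - 8) - 3256)*7 = (23 - 43*(-27) - 3256)*7 = (23 + 1161 - 3256)*7 = -2072*7 = -14504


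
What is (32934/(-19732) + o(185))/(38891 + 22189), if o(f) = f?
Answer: 1808743/602615280 ≈ 0.0030015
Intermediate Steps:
(32934/(-19732) + o(185))/(38891 + 22189) = (32934/(-19732) + 185)/(38891 + 22189) = (32934*(-1/19732) + 185)/61080 = (-16467/9866 + 185)*(1/61080) = (1808743/9866)*(1/61080) = 1808743/602615280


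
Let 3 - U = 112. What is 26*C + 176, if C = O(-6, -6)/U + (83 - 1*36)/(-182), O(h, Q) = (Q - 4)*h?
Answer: 118245/763 ≈ 154.97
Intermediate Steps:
O(h, Q) = h*(-4 + Q) (O(h, Q) = (-4 + Q)*h = h*(-4 + Q))
U = -109 (U = 3 - 1*112 = 3 - 112 = -109)
C = -16043/19838 (C = -6*(-4 - 6)/(-109) + (83 - 1*36)/(-182) = -6*(-10)*(-1/109) + (83 - 36)*(-1/182) = 60*(-1/109) + 47*(-1/182) = -60/109 - 47/182 = -16043/19838 ≈ -0.80870)
26*C + 176 = 26*(-16043/19838) + 176 = -16043/763 + 176 = 118245/763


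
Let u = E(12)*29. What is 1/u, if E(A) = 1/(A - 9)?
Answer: 3/29 ≈ 0.10345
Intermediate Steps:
E(A) = 1/(-9 + A)
u = 29/3 (u = 29/(-9 + 12) = 29/3 ≈ 9.6667)
1/u = 1/(29/3) = 3/29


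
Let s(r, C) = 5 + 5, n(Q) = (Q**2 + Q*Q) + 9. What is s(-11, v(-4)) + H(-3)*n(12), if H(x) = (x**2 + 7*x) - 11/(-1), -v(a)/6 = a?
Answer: -287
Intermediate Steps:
v(a) = -6*a
n(Q) = 9 + 2*Q**2 (n(Q) = (Q**2 + Q**2) + 9 = 2*Q**2 + 9 = 9 + 2*Q**2)
H(x) = 11 + x**2 + 7*x (H(x) = (x**2 + 7*x) - 11*(-1) = (x**2 + 7*x) + 11 = 11 + x**2 + 7*x)
s(r, C) = 10
s(-11, v(-4)) + H(-3)*n(12) = 10 + (11 + (-3)**2 + 7*(-3))*(9 + 2*12**2) = 10 + (11 + 9 - 21)*(9 + 2*144) = 10 - (9 + 288) = 10 - 1*297 = 10 - 297 = -287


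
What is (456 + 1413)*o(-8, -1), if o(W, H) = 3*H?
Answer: -5607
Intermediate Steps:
(456 + 1413)*o(-8, -1) = (456 + 1413)*(3*(-1)) = 1869*(-3) = -5607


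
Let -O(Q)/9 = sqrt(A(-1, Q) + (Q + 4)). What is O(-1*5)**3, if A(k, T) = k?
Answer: 1458*I*sqrt(2) ≈ 2061.9*I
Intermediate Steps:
O(Q) = -9*sqrt(3 + Q) (O(Q) = -9*sqrt(-1 + (Q + 4)) = -9*sqrt(-1 + (4 + Q)) = -9*sqrt(3 + Q))
O(-1*5)**3 = (-9*sqrt(3 - 1*5))**3 = (-9*sqrt(3 - 5))**3 = (-9*I*sqrt(2))**3 = 1458*I*sqrt(2)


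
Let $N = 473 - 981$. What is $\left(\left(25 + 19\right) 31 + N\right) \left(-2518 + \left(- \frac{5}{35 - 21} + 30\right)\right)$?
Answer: $- \frac{14910236}{7} \approx -2.13 \cdot 10^{6}$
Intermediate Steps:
$N = -508$
$\left(\left(25 + 19\right) 31 + N\right) \left(-2518 + \left(- \frac{5}{35 - 21} + 30\right)\right) = \left(\left(25 + 19\right) 31 - 508\right) \left(-2518 + \left(- \frac{5}{35 - 21} + 30\right)\right) = \left(44 \cdot 31 - 508\right) \left(-2518 + \left(- \frac{5}{14} + 30\right)\right) = \left(1364 - 508\right) \left(-2518 + \left(\left(-5\right) \frac{1}{14} + 30\right)\right) = 856 \left(-2518 + \left(- \frac{5}{14} + 30\right)\right) = 856 \left(-2518 + \frac{415}{14}\right) = 856 \left(- \frac{34837}{14}\right) = - \frac{14910236}{7}$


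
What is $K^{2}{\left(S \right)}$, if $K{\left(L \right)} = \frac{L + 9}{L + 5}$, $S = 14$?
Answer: $\frac{529}{361} \approx 1.4654$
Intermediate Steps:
$K{\left(L \right)} = \frac{9 + L}{5 + L}$
$K^{2}{\left(S \right)} = \left(\frac{9 + 14}{5 + 14}\right)^{2} = \left(\frac{1}{19} \cdot 23\right)^{2} = \left(\frac{23}{19}\right)^{2} = \frac{529}{361}$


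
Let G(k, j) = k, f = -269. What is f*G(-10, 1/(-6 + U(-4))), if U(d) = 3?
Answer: 2690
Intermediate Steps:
f*G(-10, 1/(-6 + U(-4))) = -269*(-10) = 2690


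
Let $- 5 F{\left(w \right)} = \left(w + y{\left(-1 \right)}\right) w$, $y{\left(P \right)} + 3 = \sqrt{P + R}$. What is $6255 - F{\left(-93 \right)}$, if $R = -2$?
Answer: $\frac{40203}{5} - \frac{93 i \sqrt{3}}{5} \approx 8040.6 - 32.216 i$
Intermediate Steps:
$y{\left(P \right)} = -3 + \sqrt{-2 + P}$ ($y{\left(P \right)} = -3 + \sqrt{P - 2} = -3 + \sqrt{-2 + P}$)
$F{\left(w \right)} = - \frac{w \left(-3 + w + i \sqrt{3}\right)}{5}$ ($F{\left(w \right)} = - \frac{\left(w - \left(3 - \sqrt{-2 - 1}\right)\right) w}{5} = - \frac{\left(w - \left(3 - \sqrt{-3}\right)\right) w}{5} = - \frac{\left(w - \left(3 - i \sqrt{3}\right)\right) w}{5} = - \frac{\left(-3 + w + i \sqrt{3}\right) w}{5} = - \frac{w \left(-3 + w + i \sqrt{3}\right)}{5}$)
$6255 - F{\left(-93 \right)} = 6255 - \frac{1}{5} \left(-93\right) \left(3 - -93 - i \sqrt{3}\right) = 6255 - \frac{1}{5} \left(-93\right) \left(3 + 93 - i \sqrt{3}\right) = 6255 - \frac{1}{5} \left(-93\right) \left(96 - i \sqrt{3}\right) = 6255 - \left(- \frac{8928}{5} + \frac{93 i \sqrt{3}}{5}\right) = 6255 + \left(\frac{8928}{5} - \frac{93 i \sqrt{3}}{5}\right) = \frac{40203}{5} - \frac{93 i \sqrt{3}}{5}$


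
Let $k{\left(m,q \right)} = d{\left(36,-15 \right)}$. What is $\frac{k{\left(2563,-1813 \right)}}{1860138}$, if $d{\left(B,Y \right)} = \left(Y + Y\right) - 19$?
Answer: $- \frac{1}{37962} \approx -2.6342 \cdot 10^{-5}$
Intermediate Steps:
$d{\left(B,Y \right)} = -19 + 2 Y$ ($d{\left(B,Y \right)} = 2 Y - 19 = -19 + 2 Y$)
$k{\left(m,q \right)} = -49$ ($k{\left(m,q \right)} = -19 + 2 \left(-15\right) = -19 - 30 = -49$)
$\frac{k{\left(2563,-1813 \right)}}{1860138} = - \frac{49}{1860138} = \left(-49\right) \frac{1}{1860138} = - \frac{1}{37962}$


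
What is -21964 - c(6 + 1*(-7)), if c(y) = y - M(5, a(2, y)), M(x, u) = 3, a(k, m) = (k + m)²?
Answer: -21960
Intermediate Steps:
c(y) = -3 + y (c(y) = y - 1*3 = y - 3 = -3 + y)
-21964 - c(6 + 1*(-7)) = -21964 - (-3 + (6 + 1*(-7))) = -21964 - (-3 + (6 - 7)) = -21964 - (-3 - 1) = -21964 - 1*(-4) = -21964 + 4 = -21960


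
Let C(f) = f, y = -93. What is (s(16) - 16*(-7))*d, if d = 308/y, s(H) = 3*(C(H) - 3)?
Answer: -46508/93 ≈ -500.09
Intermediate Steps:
s(H) = -9 + 3*H (s(H) = 3*(H - 3) = 3*(-3 + H) = -9 + 3*H)
d = -308/93 (d = 308/(-93) = 308*(-1/93) = -308/93 ≈ -3.3118)
(s(16) - 16*(-7))*d = ((-9 + 3*16) - 16*(-7))*(-308/93) = ((-9 + 48) + 112)*(-308/93) = (39 + 112)*(-308/93) = 151*(-308/93) = -46508/93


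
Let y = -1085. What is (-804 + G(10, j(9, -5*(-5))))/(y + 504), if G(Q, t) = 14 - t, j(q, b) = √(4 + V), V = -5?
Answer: 790/581 + I/581 ≈ 1.3597 + 0.0017212*I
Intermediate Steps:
j(q, b) = I (j(q, b) = √(4 - 5) = √(-1) = I)
(-804 + G(10, j(9, -5*(-5))))/(y + 504) = (-804 + (14 - I))/(-1085 + 504) = (-790 - I)/(-581) = (-790 - I)*(-1/581) = 790/581 + I/581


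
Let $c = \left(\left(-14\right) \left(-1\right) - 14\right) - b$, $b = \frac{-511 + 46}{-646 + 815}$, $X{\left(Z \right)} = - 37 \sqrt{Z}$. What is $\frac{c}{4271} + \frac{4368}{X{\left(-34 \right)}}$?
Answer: $\frac{465}{721799} + \frac{2184 i \sqrt{34}}{629} \approx 0.00064422 + 20.246 i$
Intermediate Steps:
$b = - \frac{465}{169} \approx -2.7515$
$c = \frac{465}{169}$ ($c = \left(\left(-14\right) \left(-1\right) - 14\right) - - \frac{465}{169} = \left(14 - 14\right) + \frac{465}{169} = 0 + \frac{465}{169} = \frac{465}{169} \approx 2.7515$)
$\frac{c}{4271} + \frac{4368}{X{\left(-34 \right)}} = \frac{465}{169 \cdot 4271} + \frac{4368}{\left(-37\right) \sqrt{-34}} = \frac{465}{169} \cdot \frac{1}{4271} + \frac{4368}{\left(-37\right) i \sqrt{34}} = \frac{465}{721799} + \frac{4368}{\left(-37\right) i \sqrt{34}} = \frac{465}{721799} + 4368 \frac{i \sqrt{34}}{1258} = \frac{465}{721799} + \frac{2184 i \sqrt{34}}{629}$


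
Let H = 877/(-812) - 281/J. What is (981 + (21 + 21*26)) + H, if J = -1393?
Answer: 249996297/161588 ≈ 1547.1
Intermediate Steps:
H = -141927/161588 (H = 877/(-812) - 281/(-1393) = 877*(-1/812) - 281*(-1/1393) = -877/812 + 281/1393 = -141927/161588 ≈ -0.87833)
(981 + (21 + 21*26)) + H = (981 + (21 + 21*26)) - 141927/161588 = (981 + (21 + 546)) - 141927/161588 = (981 + 567) - 141927/161588 = 1548 - 141927/161588 = 249996297/161588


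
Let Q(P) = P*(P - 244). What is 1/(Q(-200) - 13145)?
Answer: 1/75655 ≈ 1.3218e-5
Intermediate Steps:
Q(P) = P*(-244 + P)
1/(Q(-200) - 13145) = 1/(-200*(-244 - 200) - 13145) = 1/(-200*(-444) - 13145) = 1/(88800 - 13145) = 1/75655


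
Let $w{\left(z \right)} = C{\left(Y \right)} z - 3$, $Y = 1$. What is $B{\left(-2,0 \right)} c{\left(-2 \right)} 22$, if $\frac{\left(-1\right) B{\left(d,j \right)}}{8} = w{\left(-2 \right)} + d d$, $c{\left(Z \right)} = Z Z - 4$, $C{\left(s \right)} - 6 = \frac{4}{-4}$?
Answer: $0$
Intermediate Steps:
$C{\left(s \right)} = 5$ ($C{\left(s \right)} = 6 + \frac{4}{-4} = 6 + 4 \left(- \frac{1}{4}\right) = 6 - 1 = 5$)
$w{\left(z \right)} = -3 + 5 z$ ($w{\left(z \right)} = 5 z - 3 = -3 + 5 z$)
$c{\left(Z \right)} = -4 + Z^{2}$ ($c{\left(Z \right)} = Z^{2} - 4 = -4 + Z^{2}$)
$B{\left(d,j \right)} = 104 - 8 d^{2}$ ($B{\left(d,j \right)} = - 8 \left(\left(-3 + 5 \left(-2\right)\right) + d d\right) = - 8 \left(\left(-3 - 10\right) + d^{2}\right) = - 8 \left(-13 + d^{2}\right) = 104 - 8 d^{2}$)
$B{\left(-2,0 \right)} c{\left(-2 \right)} 22 = \left(104 - 8 \left(-2\right)^{2}\right) \left(-4 + \left(-2\right)^{2}\right) 22 = \left(104 - 32\right) \left(-4 + 4\right) 22 = \left(104 - 32\right) 0 \cdot 22 = 72 \cdot 0 \cdot 22 = 0 \cdot 22 = 0$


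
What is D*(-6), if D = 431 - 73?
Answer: -2148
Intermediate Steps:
D = 358
D*(-6) = 358*(-6) = -2148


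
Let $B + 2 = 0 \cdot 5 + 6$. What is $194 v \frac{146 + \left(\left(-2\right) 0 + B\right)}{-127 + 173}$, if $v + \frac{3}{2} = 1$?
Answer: $- \frac{7275}{23} \approx -316.3$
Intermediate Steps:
$v = - \frac{1}{2}$ ($v = - \frac{3}{2} + 1 = - \frac{1}{2} \approx -0.5$)
$B = 4$ ($B = -2 + \left(0 \cdot 5 + 6\right) = -2 + \left(0 + 6\right) = -2 + 6 = 4$)
$194 v \frac{146 + \left(\left(-2\right) 0 + B\right)}{-127 + 173} = 194 \left(- \frac{1}{2}\right) \frac{146 + \left(\left(-2\right) 0 + 4\right)}{-127 + 173} = - 97 \frac{146 + \left(0 + 4\right)}{46} = - 97 \left(146 + 4\right) \frac{1}{46} = - 97 \cdot 150 \cdot \frac{1}{46} = \left(-97\right) \frac{75}{23} = - \frac{7275}{23}$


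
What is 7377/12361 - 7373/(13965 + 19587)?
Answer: 156375451/414736272 ≈ 0.37705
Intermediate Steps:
7377/12361 - 7373/(13965 + 19587) = 7377*(1/12361) - 7373/33552 = 7377/12361 - 7373*1/33552 = 7377/12361 - 7373/33552 = 156375451/414736272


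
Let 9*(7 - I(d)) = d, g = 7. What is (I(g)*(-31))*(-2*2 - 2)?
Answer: 3472/3 ≈ 1157.3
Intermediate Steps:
I(d) = 7 - d/9
(I(g)*(-31))*(-2*2 - 2) = ((7 - 1/9*7)*(-31))*(-2*2 - 2) = ((7 - 7/9)*(-31))*(-4 - 2) = ((56/9)*(-31))*(-6) = -1736/9*(-6) = 3472/3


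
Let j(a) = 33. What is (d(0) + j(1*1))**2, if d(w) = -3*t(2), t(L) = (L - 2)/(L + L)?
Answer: 1089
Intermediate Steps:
t(L) = (-2 + L)/(2*L) (t(L) = (-2 + L)/((2*L)) = (-2 + L)*(1/(2*L)) = (-2 + L)/(2*L))
d(w) = 0 (d(w) = -3*(-2 + 2)/(2*2) = -3*0/(2*2) = -3*0 = 0)
(d(0) + j(1*1))**2 = (0 + 33)**2 = 33**2 = 1089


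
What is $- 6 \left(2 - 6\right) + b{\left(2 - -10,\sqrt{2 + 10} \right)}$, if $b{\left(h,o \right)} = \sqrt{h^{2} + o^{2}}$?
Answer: $24 + 2 \sqrt{39} \approx 36.49$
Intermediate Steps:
$- 6 \left(2 - 6\right) + b{\left(2 - -10,\sqrt{2 + 10} \right)} = - 6 \left(2 - 6\right) + \sqrt{\left(2 - -10\right)^{2} + \left(\sqrt{2 + 10}\right)^{2}} = \left(-6\right) \left(-4\right) + \sqrt{\left(2 + 10\right)^{2} + \left(\sqrt{12}\right)^{2}} = 24 + \sqrt{12^{2} + \left(2 \sqrt{3}\right)^{2}} = 24 + \sqrt{144 + 12} = 24 + \sqrt{156} = 24 + 2 \sqrt{39}$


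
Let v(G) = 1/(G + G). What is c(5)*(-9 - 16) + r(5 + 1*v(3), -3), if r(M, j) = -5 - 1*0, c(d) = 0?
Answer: -5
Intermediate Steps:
v(G) = 1/(2*G)
r(M, j) = -5 (r(M, j) = -5 + 0 = -5)
c(5)*(-9 - 16) + r(5 + 1*v(3), -3) = 0*(-9 - 16) - 5 = 0*(-25) - 5 = 0 - 5 = -5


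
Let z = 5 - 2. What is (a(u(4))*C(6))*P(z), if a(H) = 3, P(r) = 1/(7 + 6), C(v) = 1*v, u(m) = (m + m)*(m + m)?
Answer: 18/13 ≈ 1.3846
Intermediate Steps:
u(m) = 4*m² (u(m) = (2*m)*(2*m) = 4*m²)
C(v) = v
z = 3
P(r) = 1/13
(a(u(4))*C(6))*P(z) = (3*6)*(1/13) = 18*(1/13) = 18/13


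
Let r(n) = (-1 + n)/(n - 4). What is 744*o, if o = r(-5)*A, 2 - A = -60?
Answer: 30752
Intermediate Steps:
A = 62 (A = 2 - 1*(-60) = 2 + 60 = 62)
r(n) = (-1 + n)/(-4 + n)
o = 124/3 (o = ((-1 - 5)/(-4 - 5))*62 = (-6/(-9))*62 = -⅑*(-6)*62 = (⅔)*62 = 124/3 ≈ 41.333)
744*o = 744*(124/3) = 30752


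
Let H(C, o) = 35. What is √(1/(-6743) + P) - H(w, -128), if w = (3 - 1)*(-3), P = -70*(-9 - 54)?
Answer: -35 + √200514089347/6743 ≈ 31.408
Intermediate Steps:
P = 4410 (P = -70*(-63) = 4410)
w = -6 (w = 2*(-3) = -6)
√(1/(-6743) + P) - H(w, -128) = √(1/(-6743) + 4410) - 1*35 = √(-1/6743 + 4410) - 35 = √(29736629/6743) - 35 = √200514089347/6743 - 35 = -35 + √200514089347/6743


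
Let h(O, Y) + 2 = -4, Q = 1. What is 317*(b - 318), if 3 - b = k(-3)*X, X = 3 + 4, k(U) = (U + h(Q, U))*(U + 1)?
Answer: -139797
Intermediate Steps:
h(O, Y) = -6 (h(O, Y) = -2 - 4 = -6)
k(U) = (1 + U)*(-6 + U) (k(U) = (U - 6)*(U + 1) = (-6 + U)*(1 + U) = (1 + U)*(-6 + U))
X = 7
b = -123 (b = 3 - (-6 + (-3)² - 5*(-3))*7 = 3 - (-6 + 9 + 15)*7 = 3 - 18*7 = 3 - 1*126 = 3 - 126 = -123)
317*(b - 318) = 317*(-123 - 318) = 317*(-441) = -139797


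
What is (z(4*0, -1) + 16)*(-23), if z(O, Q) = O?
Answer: -368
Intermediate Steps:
(z(4*0, -1) + 16)*(-23) = (4*0 + 16)*(-23) = (0 + 16)*(-23) = 16*(-23) = -368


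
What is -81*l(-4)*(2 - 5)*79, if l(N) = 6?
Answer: 115182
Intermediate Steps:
-81*l(-4)*(2 - 5)*79 = -486*(2 - 5)*79 = -486*(-3)*79 = -81*(-18)*79 = 1458*79 = 115182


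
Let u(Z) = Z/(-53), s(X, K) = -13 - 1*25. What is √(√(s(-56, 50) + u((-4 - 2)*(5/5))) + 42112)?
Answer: √(118292608 + 106*I*√26606)/53 ≈ 205.21 + 0.014997*I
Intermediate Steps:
s(X, K) = -38 (s(X, K) = -13 - 25 = -38)
u(Z) = -Z/53 (u(Z) = Z*(-1/53) = -Z/53)
√(√(s(-56, 50) + u((-4 - 2)*(5/5))) + 42112) = √(√(-38 - (-4 - 2)*5/5/53) + 42112) = √(√(-38 - (-6)*5*(⅕)/53) + 42112) = √(√(-38 - (-6)/53) + 42112) = √(√(-38 - 1/53*(-6)) + 42112) = √(√(-38 + 6/53) + 42112) = √(√(-2008/53) + 42112) = √(2*I*√26606/53 + 42112) = √(42112 + 2*I*√26606/53)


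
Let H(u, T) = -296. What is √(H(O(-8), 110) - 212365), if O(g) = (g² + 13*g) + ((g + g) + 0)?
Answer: 3*I*√23629 ≈ 461.15*I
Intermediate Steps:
O(g) = g² + 15*g (O(g) = (g² + 13*g) + (2*g + 0) = (g² + 13*g) + 2*g = g² + 15*g)
√(H(O(-8), 110) - 212365) = √(-296 - 212365) = √(-212661) = 3*I*√23629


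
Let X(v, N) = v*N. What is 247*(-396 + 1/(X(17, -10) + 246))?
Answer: -391235/4 ≈ -97809.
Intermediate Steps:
X(v, N) = N*v
247*(-396 + 1/(X(17, -10) + 246)) = 247*(-396 + 1/(-10*17 + 246)) = 247*(-396 + 1/(-170 + 246)) = 247*(-396 + 1/76) = 247*(-30095/76) = -391235/4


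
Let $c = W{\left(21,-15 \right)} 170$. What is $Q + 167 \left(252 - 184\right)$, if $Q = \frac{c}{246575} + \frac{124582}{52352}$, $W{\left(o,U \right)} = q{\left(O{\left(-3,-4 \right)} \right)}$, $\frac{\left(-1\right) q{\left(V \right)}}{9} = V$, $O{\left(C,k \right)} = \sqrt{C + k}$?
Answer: $\frac{297316947}{26176} - \frac{306 i \sqrt{7}}{49315} \approx 11358.0 - 0.016417 i$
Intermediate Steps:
$q{\left(V \right)} = - 9 V$
$W{\left(o,U \right)} = - 9 i \sqrt{7}$ ($W{\left(o,U \right)} = - 9 \sqrt{-3 - 4} = - 9 \sqrt{-7} = - 9 i \sqrt{7}$)
$c = - 1530 i \sqrt{7}$ ($c = - 9 i \sqrt{7} \cdot 170 = - 1530 i \sqrt{7} \approx - 4048.0 i$)
$Q = \frac{62291}{26176} - \frac{306 i \sqrt{7}}{49315}$ ($Q = \frac{\left(-1530\right) i \sqrt{7}}{246575} + \frac{124582}{52352} = - 1530 i \sqrt{7} \cdot \frac{1}{246575} + 124582 \cdot \frac{1}{52352} = - \frac{306 i \sqrt{7}}{49315} + \frac{62291}{26176} = \frac{62291}{26176} - \frac{306 i \sqrt{7}}{49315} \approx 2.3797 - 0.016417 i$)
$Q + 167 \left(252 - 184\right) = \left(\frac{62291}{26176} - \frac{306 i \sqrt{7}}{49315}\right) + 167 \left(252 - 184\right) = \left(\frac{62291}{26176} - \frac{306 i \sqrt{7}}{49315}\right) + 167 \cdot 68 = \left(\frac{62291}{26176} - \frac{306 i \sqrt{7}}{49315}\right) + 11356 = \frac{297316947}{26176} - \frac{306 i \sqrt{7}}{49315}$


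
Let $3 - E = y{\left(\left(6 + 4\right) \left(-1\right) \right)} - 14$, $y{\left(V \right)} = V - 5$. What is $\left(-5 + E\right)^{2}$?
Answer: $729$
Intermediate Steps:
$y{\left(V \right)} = -5 + V$
$E = 32$ ($E = 3 - \left(\left(-5 + \left(6 + 4\right) \left(-1\right)\right) - 14\right) = 3 - \left(\left(-5 + 10 \left(-1\right)\right) - 14\right) = 3 - \left(\left(-5 - 10\right) - 14\right) = 3 - \left(-15 - 14\right) = 3 - -29 = 3 + 29 = 32$)
$\left(-5 + E\right)^{2} = \left(-5 + 32\right)^{2} = 27^{2} = 729$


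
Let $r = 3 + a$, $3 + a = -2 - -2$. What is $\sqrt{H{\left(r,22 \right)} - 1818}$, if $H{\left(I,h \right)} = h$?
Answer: $2 i \sqrt{449} \approx 42.379 i$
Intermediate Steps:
$a = -3$ ($a = -3 - 0 = -3 + \left(-2 + 2\right) = -3 + 0 = -3$)
$r = 0$ ($r = 3 - 3 = 0$)
$\sqrt{H{\left(r,22 \right)} - 1818} = \sqrt{22 - 1818} = \sqrt{-1796} = 2 i \sqrt{449}$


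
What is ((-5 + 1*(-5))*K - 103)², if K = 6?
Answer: 26569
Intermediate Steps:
((-5 + 1*(-5))*K - 103)² = ((-5 + 1*(-5))*6 - 103)² = ((-5 - 5)*6 - 103)² = (-10*6 - 103)² = (-60 - 103)² = (-163)² = 26569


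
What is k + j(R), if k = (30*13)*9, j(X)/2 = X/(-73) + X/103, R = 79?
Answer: 26386950/7519 ≈ 3509.4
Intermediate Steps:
j(X) = -60*X/7519 (j(X) = 2*(X/(-73) + X/103) = 2*(X*(-1/73) + X*(1/103)) = 2*(-X/73 + X/103) = 2*(-30*X/7519) = -60*X/7519)
k = 3510 (k = 390*9 = 3510)
k + j(R) = 3510 - 60/7519*79 = 3510 - 4740/7519 = 26386950/7519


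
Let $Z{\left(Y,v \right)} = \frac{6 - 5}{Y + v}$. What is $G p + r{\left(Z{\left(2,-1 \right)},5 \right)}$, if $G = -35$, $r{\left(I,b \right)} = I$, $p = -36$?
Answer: $1261$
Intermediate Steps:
$Z{\left(Y,v \right)} = \frac{1}{Y + v}$ ($Z{\left(Y,v \right)} = 1 \frac{1}{Y + v} = \frac{1}{Y + v}$)
$G p + r{\left(Z{\left(2,-1 \right)},5 \right)} = \left(-35\right) \left(-36\right) + \frac{1}{2 - 1} = 1260 + 1^{-1} = 1260 + 1 = 1261$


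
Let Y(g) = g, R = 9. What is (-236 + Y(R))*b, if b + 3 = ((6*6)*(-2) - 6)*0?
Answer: 681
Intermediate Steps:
b = -3 (b = -3 + ((6*6)*(-2) - 6)*0 = -3 + (36*(-2) - 6)*0 = -3 + (-72 - 6)*0 = -3 - 78*0 = -3 + 0 = -3)
(-236 + Y(R))*b = (-236 + 9)*(-3) = -227*(-3) = 681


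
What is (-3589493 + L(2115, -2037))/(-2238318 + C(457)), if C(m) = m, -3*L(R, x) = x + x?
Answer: 3588135/2237861 ≈ 1.6034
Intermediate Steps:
L(R, x) = -2*x/3 (L(R, x) = -(x + x)/3 = -2*x/3)
(-3589493 + L(2115, -2037))/(-2238318 + C(457)) = (-3589493 - ⅔*(-2037))/(-2238318 + 457) = (-3589493 + 1358)/(-2237861) = -3588135*(-1/2237861) = 3588135/2237861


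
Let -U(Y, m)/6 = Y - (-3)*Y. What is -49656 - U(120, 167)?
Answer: -46776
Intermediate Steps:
U(Y, m) = -24*Y (U(Y, m) = -6*(Y - (-3)*Y) = -6*(Y + 3*Y) = -24*Y)
-49656 - U(120, 167) = -49656 - (-24)*120 = -49656 - 1*(-2880) = -49656 + 2880 = -46776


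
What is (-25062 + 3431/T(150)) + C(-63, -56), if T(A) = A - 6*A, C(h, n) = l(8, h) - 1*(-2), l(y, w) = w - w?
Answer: -18798431/750 ≈ -25065.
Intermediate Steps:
l(y, w) = 0
C(h, n) = 2 (C(h, n) = 0 - 1*(-2) = 0 + 2 = 2)
T(A) = -5*A
(-25062 + 3431/T(150)) + C(-63, -56) = (-25062 + 3431/((-5*150))) + 2 = (-25062 + 3431/(-750)) + 2 = (-25062 + 3431*(-1/750)) + 2 = (-25062 - 3431/750) + 2 = -18799931/750 + 2 = -18798431/750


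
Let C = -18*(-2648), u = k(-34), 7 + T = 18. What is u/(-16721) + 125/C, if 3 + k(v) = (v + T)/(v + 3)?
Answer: 68130355/24706682064 ≈ 0.0027576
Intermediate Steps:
T = 11 (T = -7 + 18 = 11)
k(v) = -3 + (11 + v)/(3 + v) (k(v) = -3 + (v + 11)/(v + 3) = -3 + (11 + v)/(3 + v))
u = -70/31 (u = 2*(1 - 1*(-34))/(3 - 34) = 2*(1 + 34)/(-31) = 2*(-1/31)*35 = -70/31 ≈ -2.2581)
C = 47664
u/(-16721) + 125/C = -70/31/(-16721) + 125/47664 = -70/31*(-1/16721) + 125*(1/47664) = 70/518351 + 125/47664 = 68130355/24706682064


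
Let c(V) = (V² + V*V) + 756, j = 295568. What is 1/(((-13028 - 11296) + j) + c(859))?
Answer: 1/1747762 ≈ 5.7216e-7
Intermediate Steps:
c(V) = 756 + 2*V² (c(V) = (V² + V²) + 756 = 2*V² + 756 = 756 + 2*V²)
1/(((-13028 - 11296) + j) + c(859)) = 1/(((-13028 - 11296) + 295568) + (756 + 2*859²)) = 1/((-24324 + 295568) + (756 + 2*737881)) = 1/(271244 + (756 + 1475762)) = 1/(271244 + 1476518) = 1/1747762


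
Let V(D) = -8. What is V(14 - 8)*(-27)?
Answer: 216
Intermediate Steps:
V(14 - 8)*(-27) = -8*(-27) = 216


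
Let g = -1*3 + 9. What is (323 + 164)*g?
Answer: 2922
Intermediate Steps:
g = 6 (g = -3 + 9 = 6)
(323 + 164)*g = (323 + 164)*6 = 487*6 = 2922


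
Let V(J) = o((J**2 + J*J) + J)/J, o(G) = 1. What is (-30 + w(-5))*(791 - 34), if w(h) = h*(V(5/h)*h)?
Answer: -41635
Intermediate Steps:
V(J) = 1/J
w(h) = h**3/5 (w(h) = h*(h/((5/h))) = h*((h/5)*h) = h*(h**2/5) = h**3/5)
(-30 + w(-5))*(791 - 34) = (-30 + (1/5)*(-5)**3)*(791 - 34) = (-30 + (1/5)*(-125))*757 = (-30 - 25)*757 = -55*757 = -41635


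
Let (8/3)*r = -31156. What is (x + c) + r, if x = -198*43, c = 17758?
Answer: -4879/2 ≈ -2439.5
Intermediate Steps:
r = -23367/2 (r = (3/8)*(-31156) = -23367/2 ≈ -11684.)
x = -8514
(x + c) + r = (-8514 + 17758) - 23367/2 = 9244 - 23367/2 = -4879/2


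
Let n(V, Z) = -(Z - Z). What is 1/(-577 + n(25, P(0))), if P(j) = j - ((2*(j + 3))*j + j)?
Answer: -1/577 ≈ -0.0017331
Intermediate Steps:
P(j) = -j*(6 + 2*j) (P(j) = j - ((2*(3 + j))*j + j) = j - ((6 + 2*j)*j + j) = j - (j*(6 + 2*j) + j) = j - (j + j*(6 + 2*j)) = j + (-j - j*(6 + 2*j)) = -j*(6 + 2*j))
n(V, Z) = 0 (n(V, Z) = -1*0 = 0)
1/(-577 + n(25, P(0))) = 1/(-577 + 0) = 1/(-577) = -1/577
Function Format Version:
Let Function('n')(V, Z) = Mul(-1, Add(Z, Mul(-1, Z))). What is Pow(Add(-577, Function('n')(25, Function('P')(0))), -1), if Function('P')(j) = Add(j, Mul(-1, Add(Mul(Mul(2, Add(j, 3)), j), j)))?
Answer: Rational(-1, 577) ≈ -0.0017331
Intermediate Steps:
Function('P')(j) = Mul(-1, j, Add(6, Mul(2, j))) (Function('P')(j) = Add(j, Mul(-1, Add(Mul(Mul(2, Add(3, j)), j), j))) = Add(j, Mul(-1, Add(Mul(Add(6, Mul(2, j)), j), j))) = Add(j, Mul(-1, Add(Mul(j, Add(6, Mul(2, j))), j))) = Add(j, Mul(-1, Add(j, Mul(j, Add(6, Mul(2, j)))))) = Add(j, Add(Mul(-1, j), Mul(-1, j, Add(6, Mul(2, j))))) = Mul(-1, j, Add(6, Mul(2, j))))
Function('n')(V, Z) = 0 (Function('n')(V, Z) = Mul(-1, 0) = 0)
Pow(Add(-577, Function('n')(25, Function('P')(0))), -1) = Pow(Add(-577, 0), -1) = Pow(-577, -1) = Rational(-1, 577)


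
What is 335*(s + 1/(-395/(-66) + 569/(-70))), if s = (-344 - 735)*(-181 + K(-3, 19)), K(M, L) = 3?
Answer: 159307359595/2476 ≈ 6.4341e+7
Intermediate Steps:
s = 192062 (s = (-344 - 735)*(-181 + 3) = -1079*(-178) = 192062)
335*(s + 1/(-395/(-66) + 569/(-70))) = 335*(192062 + 1/(-395/(-66) + 569/(-70))) = 335*(192062 + 1/(-395*(-1/66) + 569*(-1/70))) = 335*(192062 + 1/(395/66 - 569/70)) = 335*(192062 + 1/(-2476/1155)) = 335*(192062 - 1155/2476) = 335*(475544357/2476) = 159307359595/2476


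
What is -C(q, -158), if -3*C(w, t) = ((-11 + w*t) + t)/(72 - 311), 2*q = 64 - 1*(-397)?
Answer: 12196/239 ≈ 51.029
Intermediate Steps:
q = 461/2 (q = (64 - 1*(-397))/2 = (64 + 397)/2 = (½)*461 = 461/2 ≈ 230.50)
C(w, t) = -11/717 + t/717 + t*w/717 (C(w, t) = -((-11 + w*t) + t)/(3*(72 - 311)) = -((-11 + t*w) + t)/(3*(-239)) = -(-11 + t + t*w)*(-1)/(3*239) = -(11/239 - t/239 - t*w/239)/3 = -11/717 + t/717 + t*w/717)
-C(q, -158) = -(-11/717 + (1/717)*(-158) + (1/717)*(-158)*(461/2)) = -(-11/717 - 158/717 - 36419/717) = -1*(-12196/239) = 12196/239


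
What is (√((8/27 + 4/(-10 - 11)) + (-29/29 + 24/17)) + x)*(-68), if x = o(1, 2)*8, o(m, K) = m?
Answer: -544 - 4*√593691/63 ≈ -592.92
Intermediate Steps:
x = 8 (x = 1*8 = 8)
(√((8/27 + 4/(-10 - 11)) + (-29/29 + 24/17)) + x)*(-68) = (√((8/27 + 4/(-10 - 11)) + (-29/29 + 24/17)) + 8)*(-68) = (√((8*(1/27) + 4/(-21)) + (-29*1/29 + 24*(1/17))) + 8)*(-68) = (√((8/27 + 4*(-1/21)) + (-1 + 24/17)) + 8)*(-68) = (√((8/27 - 4/21) + 7/17) + 8)*(-68) = (√(20/189 + 7/17) + 8)*(-68) = (√(1663/3213) + 8)*(-68) = (√593691/1071 + 8)*(-68) = (8 + √593691/1071)*(-68) = -544 - 4*√593691/63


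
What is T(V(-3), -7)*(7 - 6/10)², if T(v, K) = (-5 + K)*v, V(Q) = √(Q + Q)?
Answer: -12288*I*√6/25 ≈ -1204.0*I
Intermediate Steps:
V(Q) = √2*√Q (V(Q) = √(2*Q) = √2*√Q)
T(v, K) = v*(-5 + K)
T(V(-3), -7)*(7 - 6/10)² = ((√2*√(-3))*(-5 - 7))*(7 - 6/10)² = ((√2*(I*√3))*(-12))*(7 - 6*⅒)² = ((I*√6)*(-12))*(7 - ⅗)² = (-12*I*√6)*(32/5)² = -12*I*√6*(1024/25) = -12288*I*√6/25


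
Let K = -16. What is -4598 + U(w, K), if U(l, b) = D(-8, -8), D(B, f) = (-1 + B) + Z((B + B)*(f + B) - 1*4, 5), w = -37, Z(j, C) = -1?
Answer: -4608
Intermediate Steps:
D(B, f) = -2 + B (D(B, f) = (-1 + B) - 1 = -2 + B)
U(l, b) = -10 (U(l, b) = -2 - 8 = -10)
-4598 + U(w, K) = -4598 - 10 = -4608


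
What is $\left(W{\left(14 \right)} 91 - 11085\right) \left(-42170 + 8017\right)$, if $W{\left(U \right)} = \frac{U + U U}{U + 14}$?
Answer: $\frac{710553165}{2} \approx 3.5528 \cdot 10^{8}$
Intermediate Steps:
$W{\left(U \right)} = \frac{U + U^{2}}{14 + U}$
$\left(W{\left(14 \right)} 91 - 11085\right) \left(-42170 + 8017\right) = \left(\frac{14 \left(1 + 14\right)}{14 + 14} \cdot 91 - 11085\right) \left(-42170 + 8017\right) = \left(14 \cdot \frac{1}{28} \cdot 15 \cdot 91 - 11085\right) \left(-34153\right) = \left(\frac{15}{2} \cdot 91 - 11085\right) \left(-34153\right) = \left(\frac{1365}{2} - 11085\right) \left(-34153\right) = \left(- \frac{20805}{2}\right) \left(-34153\right) = \frac{710553165}{2}$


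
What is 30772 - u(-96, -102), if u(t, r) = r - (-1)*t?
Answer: 30970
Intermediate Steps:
u(t, r) = r + t
30772 - u(-96, -102) = 30772 - (-102 - 96) = 30772 - 1*(-198) = 30772 + 198 = 30970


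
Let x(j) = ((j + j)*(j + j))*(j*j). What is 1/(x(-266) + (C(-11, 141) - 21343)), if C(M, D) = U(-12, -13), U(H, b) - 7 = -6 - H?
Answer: 1/20025624814 ≈ 4.9936e-11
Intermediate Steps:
U(H, b) = 1 - H (U(H, b) = 7 + (-6 - H) = 1 - H)
C(M, D) = 13 (C(M, D) = 1 - 1*(-12) = 1 + 12 = 13)
x(j) = 4*j⁴ (x(j) = ((2*j)*(2*j))*j² = (4*j²)*j² = 4*j⁴)
1/(x(-266) + (C(-11, 141) - 21343)) = 1/(4*(-266)⁴ + (13 - 21343)) = 1/(4*5006411536 - 21330) = 1/(20025646144 - 21330) = 1/20025624814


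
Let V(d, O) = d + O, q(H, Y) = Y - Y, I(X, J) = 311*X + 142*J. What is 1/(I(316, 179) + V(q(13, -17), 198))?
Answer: 1/123892 ≈ 8.0715e-6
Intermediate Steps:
I(X, J) = 142*J + 311*X
q(H, Y) = 0
V(d, O) = O + d
1/(I(316, 179) + V(q(13, -17), 198)) = 1/((142*179 + 311*316) + (198 + 0)) = 1/((25418 + 98276) + 198) = 1/(123694 + 198) = 1/123892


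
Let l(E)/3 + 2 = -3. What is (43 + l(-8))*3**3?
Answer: 756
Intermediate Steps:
l(E) = -15 (l(E) = -6 + 3*(-3) = -6 - 9 = -15)
(43 + l(-8))*3**3 = (43 - 15)*3**3 = 28*27 = 756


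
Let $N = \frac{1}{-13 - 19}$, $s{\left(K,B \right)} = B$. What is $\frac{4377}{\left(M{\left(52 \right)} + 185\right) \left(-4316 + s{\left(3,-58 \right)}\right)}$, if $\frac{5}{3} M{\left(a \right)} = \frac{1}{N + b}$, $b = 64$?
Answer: $- \frac{14932865}{2760826518} \approx -0.0054088$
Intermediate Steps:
$N = - \frac{1}{32}$ ($N = \frac{1}{-32} = - \frac{1}{32} \approx -0.03125$)
$M{\left(a \right)} = \frac{96}{10235}$ ($M{\left(a \right)} = \frac{3}{5 \left(- \frac{1}{32} + 64\right)} = \frac{3}{5 \cdot \frac{2047}{32}} = \frac{3}{5} \cdot \frac{32}{2047} = \frac{96}{10235}$)
$\frac{4377}{\left(M{\left(52 \right)} + 185\right) \left(-4316 + s{\left(3,-58 \right)}\right)} = \frac{4377}{\left(\frac{96}{10235} + 185\right) \left(-4316 - 58\right)} = \frac{4377}{\frac{1893571}{10235} \left(-4374\right)} = \frac{4377}{- \frac{8282479554}{10235}} = 4377 \left(- \frac{10235}{8282479554}\right) = - \frac{14932865}{2760826518}$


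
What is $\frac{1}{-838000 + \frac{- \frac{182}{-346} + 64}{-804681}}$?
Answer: $- \frac{46403271}{38885941101721} \approx -1.1933 \cdot 10^{-6}$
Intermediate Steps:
$\frac{1}{-838000 + \frac{- \frac{182}{-346} + 64}{-804681}} = \frac{1}{-838000 + \left(\left(-182\right) \left(- \frac{1}{346}\right) + 64\right) \left(- \frac{1}{804681}\right)} = \frac{1}{-838000 + \left(\frac{91}{173} + 64\right) \left(- \frac{1}{804681}\right)} = \frac{1}{-838000 + \frac{11163}{173} \left(- \frac{1}{804681}\right)} = \frac{1}{-838000 - \frac{3721}{46403271}} = \frac{1}{- \frac{38885941101721}{46403271}} = - \frac{46403271}{38885941101721}$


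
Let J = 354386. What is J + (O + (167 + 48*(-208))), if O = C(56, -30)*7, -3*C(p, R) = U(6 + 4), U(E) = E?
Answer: 1033637/3 ≈ 3.4455e+5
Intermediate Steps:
C(p, R) = -10/3 (C(p, R) = -(6 + 4)/3 = -⅓*10 = -10/3)
O = -70/3 (O = -10/3*7 = -70/3 ≈ -23.333)
J + (O + (167 + 48*(-208))) = 354386 + (-70/3 + (167 + 48*(-208))) = 354386 + (-70/3 + (167 - 9984)) = 354386 + (-70/3 - 9817) = 354386 - 29521/3 = 1033637/3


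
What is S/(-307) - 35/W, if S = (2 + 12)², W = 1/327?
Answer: -3513811/307 ≈ -11446.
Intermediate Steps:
W = 1/327 ≈ 0.0030581
S = 196 (S = 14² = 196)
S/(-307) - 35/W = 196/(-307) - 35/1/327 = 196*(-1/307) - 35*327 = -196/307 - 11445 = -3513811/307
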